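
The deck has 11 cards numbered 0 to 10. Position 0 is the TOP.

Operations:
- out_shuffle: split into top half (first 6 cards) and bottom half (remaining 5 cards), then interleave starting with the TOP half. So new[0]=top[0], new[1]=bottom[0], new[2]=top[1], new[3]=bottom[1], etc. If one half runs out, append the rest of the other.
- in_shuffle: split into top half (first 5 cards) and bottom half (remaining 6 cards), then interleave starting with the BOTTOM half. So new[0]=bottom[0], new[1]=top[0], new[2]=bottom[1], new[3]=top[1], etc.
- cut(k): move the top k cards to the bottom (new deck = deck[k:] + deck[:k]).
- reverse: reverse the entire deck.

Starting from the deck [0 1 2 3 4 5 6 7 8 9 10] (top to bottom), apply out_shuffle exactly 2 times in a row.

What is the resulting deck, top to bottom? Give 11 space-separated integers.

After op 1 (out_shuffle): [0 6 1 7 2 8 3 9 4 10 5]
After op 2 (out_shuffle): [0 3 6 9 1 4 7 10 2 5 8]

Answer: 0 3 6 9 1 4 7 10 2 5 8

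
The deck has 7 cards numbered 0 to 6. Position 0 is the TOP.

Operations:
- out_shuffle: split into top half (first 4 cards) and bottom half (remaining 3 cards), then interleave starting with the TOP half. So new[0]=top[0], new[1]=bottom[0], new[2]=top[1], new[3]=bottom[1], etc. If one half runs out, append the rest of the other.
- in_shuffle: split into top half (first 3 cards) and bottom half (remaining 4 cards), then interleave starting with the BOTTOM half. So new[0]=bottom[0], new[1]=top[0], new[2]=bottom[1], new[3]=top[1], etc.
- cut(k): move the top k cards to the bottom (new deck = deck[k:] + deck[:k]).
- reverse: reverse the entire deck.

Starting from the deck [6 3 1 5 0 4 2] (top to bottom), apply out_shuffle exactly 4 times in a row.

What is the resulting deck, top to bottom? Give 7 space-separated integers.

After op 1 (out_shuffle): [6 0 3 4 1 2 5]
After op 2 (out_shuffle): [6 1 0 2 3 5 4]
After op 3 (out_shuffle): [6 3 1 5 0 4 2]
After op 4 (out_shuffle): [6 0 3 4 1 2 5]

Answer: 6 0 3 4 1 2 5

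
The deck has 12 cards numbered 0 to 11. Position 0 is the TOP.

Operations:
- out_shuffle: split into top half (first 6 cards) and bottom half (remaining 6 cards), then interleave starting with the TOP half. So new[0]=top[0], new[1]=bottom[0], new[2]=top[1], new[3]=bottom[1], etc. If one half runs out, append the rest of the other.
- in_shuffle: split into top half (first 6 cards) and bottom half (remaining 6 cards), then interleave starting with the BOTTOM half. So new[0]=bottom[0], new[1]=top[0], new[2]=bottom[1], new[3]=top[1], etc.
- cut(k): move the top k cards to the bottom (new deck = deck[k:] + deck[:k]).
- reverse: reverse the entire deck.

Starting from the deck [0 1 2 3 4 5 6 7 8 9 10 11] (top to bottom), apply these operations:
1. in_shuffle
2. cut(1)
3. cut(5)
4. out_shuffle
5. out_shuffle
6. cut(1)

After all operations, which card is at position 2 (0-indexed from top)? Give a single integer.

Answer: 1

Derivation:
After op 1 (in_shuffle): [6 0 7 1 8 2 9 3 10 4 11 5]
After op 2 (cut(1)): [0 7 1 8 2 9 3 10 4 11 5 6]
After op 3 (cut(5)): [9 3 10 4 11 5 6 0 7 1 8 2]
After op 4 (out_shuffle): [9 6 3 0 10 7 4 1 11 8 5 2]
After op 5 (out_shuffle): [9 4 6 1 3 11 0 8 10 5 7 2]
After op 6 (cut(1)): [4 6 1 3 11 0 8 10 5 7 2 9]
Position 2: card 1.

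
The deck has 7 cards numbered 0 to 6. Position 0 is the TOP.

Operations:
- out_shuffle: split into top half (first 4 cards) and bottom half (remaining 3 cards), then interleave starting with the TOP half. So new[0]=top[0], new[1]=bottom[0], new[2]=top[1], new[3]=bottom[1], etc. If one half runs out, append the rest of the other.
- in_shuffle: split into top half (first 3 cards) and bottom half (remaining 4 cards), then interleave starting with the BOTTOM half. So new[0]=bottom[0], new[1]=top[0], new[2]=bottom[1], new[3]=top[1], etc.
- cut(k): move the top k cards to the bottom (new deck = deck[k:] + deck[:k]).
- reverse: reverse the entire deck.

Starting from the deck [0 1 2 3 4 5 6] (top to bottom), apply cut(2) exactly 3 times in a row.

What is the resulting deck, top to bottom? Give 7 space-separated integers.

Answer: 6 0 1 2 3 4 5

Derivation:
After op 1 (cut(2)): [2 3 4 5 6 0 1]
After op 2 (cut(2)): [4 5 6 0 1 2 3]
After op 3 (cut(2)): [6 0 1 2 3 4 5]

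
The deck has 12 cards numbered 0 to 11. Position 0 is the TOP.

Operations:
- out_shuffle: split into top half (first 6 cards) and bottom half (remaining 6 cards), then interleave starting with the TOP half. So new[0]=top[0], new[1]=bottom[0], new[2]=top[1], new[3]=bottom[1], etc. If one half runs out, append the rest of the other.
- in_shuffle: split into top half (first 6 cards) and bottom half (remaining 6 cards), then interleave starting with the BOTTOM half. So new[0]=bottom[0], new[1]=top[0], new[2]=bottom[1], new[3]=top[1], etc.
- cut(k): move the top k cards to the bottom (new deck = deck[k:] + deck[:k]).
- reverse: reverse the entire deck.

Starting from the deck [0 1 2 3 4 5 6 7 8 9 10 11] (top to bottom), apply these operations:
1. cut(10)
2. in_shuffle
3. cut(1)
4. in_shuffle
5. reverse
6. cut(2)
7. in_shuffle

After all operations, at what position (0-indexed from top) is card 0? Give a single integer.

Answer: 1

Derivation:
After op 1 (cut(10)): [10 11 0 1 2 3 4 5 6 7 8 9]
After op 2 (in_shuffle): [4 10 5 11 6 0 7 1 8 2 9 3]
After op 3 (cut(1)): [10 5 11 6 0 7 1 8 2 9 3 4]
After op 4 (in_shuffle): [1 10 8 5 2 11 9 6 3 0 4 7]
After op 5 (reverse): [7 4 0 3 6 9 11 2 5 8 10 1]
After op 6 (cut(2)): [0 3 6 9 11 2 5 8 10 1 7 4]
After op 7 (in_shuffle): [5 0 8 3 10 6 1 9 7 11 4 2]
Card 0 is at position 1.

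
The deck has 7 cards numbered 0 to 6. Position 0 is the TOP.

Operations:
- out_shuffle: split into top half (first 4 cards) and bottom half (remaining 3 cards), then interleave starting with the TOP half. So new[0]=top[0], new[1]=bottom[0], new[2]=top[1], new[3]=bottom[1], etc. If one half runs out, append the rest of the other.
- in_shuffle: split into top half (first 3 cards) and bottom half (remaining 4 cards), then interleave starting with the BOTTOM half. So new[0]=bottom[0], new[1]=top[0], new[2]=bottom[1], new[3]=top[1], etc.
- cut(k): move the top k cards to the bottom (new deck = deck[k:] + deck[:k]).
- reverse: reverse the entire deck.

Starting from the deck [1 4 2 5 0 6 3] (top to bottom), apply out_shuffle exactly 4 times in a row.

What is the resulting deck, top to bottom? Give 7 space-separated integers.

After op 1 (out_shuffle): [1 0 4 6 2 3 5]
After op 2 (out_shuffle): [1 2 0 3 4 5 6]
After op 3 (out_shuffle): [1 4 2 5 0 6 3]
After op 4 (out_shuffle): [1 0 4 6 2 3 5]

Answer: 1 0 4 6 2 3 5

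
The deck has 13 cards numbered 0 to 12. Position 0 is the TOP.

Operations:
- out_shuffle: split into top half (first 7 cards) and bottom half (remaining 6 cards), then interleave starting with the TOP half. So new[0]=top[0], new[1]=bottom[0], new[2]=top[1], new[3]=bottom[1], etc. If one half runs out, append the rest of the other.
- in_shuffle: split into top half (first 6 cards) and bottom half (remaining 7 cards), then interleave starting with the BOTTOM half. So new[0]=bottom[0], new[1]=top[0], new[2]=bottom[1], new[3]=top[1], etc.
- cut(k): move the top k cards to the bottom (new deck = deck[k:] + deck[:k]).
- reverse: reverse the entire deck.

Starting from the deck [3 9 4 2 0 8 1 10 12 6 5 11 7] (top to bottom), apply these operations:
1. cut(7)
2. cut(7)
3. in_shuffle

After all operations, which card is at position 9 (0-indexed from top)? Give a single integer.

After op 1 (cut(7)): [10 12 6 5 11 7 3 9 4 2 0 8 1]
After op 2 (cut(7)): [9 4 2 0 8 1 10 12 6 5 11 7 3]
After op 3 (in_shuffle): [10 9 12 4 6 2 5 0 11 8 7 1 3]
Position 9: card 8.

Answer: 8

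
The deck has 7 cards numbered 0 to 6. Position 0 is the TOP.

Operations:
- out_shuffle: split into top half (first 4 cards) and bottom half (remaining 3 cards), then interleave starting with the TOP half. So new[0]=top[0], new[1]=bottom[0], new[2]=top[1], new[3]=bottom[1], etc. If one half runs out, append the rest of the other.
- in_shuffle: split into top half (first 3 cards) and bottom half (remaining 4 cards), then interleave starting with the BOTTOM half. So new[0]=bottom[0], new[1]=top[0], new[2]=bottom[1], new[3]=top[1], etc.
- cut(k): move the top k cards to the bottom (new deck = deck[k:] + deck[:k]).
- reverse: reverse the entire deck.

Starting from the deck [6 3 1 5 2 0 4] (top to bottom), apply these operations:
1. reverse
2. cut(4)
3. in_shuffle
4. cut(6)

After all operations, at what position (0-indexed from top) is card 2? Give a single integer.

Answer: 5

Derivation:
After op 1 (reverse): [4 0 2 5 1 3 6]
After op 2 (cut(4)): [1 3 6 4 0 2 5]
After op 3 (in_shuffle): [4 1 0 3 2 6 5]
After op 4 (cut(6)): [5 4 1 0 3 2 6]
Card 2 is at position 5.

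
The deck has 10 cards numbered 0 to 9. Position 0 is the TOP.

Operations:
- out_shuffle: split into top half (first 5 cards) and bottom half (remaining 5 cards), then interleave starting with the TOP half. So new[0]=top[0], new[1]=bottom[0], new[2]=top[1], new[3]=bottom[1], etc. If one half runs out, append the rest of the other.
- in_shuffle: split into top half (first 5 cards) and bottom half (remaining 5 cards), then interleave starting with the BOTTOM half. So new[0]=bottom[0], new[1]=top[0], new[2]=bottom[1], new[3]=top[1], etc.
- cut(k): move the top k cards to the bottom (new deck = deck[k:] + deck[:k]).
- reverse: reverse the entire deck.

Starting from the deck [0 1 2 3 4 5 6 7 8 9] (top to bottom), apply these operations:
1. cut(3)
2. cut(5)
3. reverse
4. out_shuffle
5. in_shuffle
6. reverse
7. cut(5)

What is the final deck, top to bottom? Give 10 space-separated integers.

Answer: 9 2 4 7 0 5 8 1 3 6

Derivation:
After op 1 (cut(3)): [3 4 5 6 7 8 9 0 1 2]
After op 2 (cut(5)): [8 9 0 1 2 3 4 5 6 7]
After op 3 (reverse): [7 6 5 4 3 2 1 0 9 8]
After op 4 (out_shuffle): [7 2 6 1 5 0 4 9 3 8]
After op 5 (in_shuffle): [0 7 4 2 9 6 3 1 8 5]
After op 6 (reverse): [5 8 1 3 6 9 2 4 7 0]
After op 7 (cut(5)): [9 2 4 7 0 5 8 1 3 6]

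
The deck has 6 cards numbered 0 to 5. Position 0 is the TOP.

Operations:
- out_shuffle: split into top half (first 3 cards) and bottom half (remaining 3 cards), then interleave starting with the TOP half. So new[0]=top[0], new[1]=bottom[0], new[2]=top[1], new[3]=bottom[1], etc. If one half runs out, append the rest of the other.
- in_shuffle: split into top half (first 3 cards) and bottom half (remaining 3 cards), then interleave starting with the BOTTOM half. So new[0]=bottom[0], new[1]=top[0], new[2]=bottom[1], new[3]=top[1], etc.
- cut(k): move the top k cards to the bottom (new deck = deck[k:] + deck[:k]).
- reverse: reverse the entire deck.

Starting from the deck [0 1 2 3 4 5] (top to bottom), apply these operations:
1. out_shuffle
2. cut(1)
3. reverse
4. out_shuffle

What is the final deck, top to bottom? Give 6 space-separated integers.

Answer: 0 4 5 1 2 3

Derivation:
After op 1 (out_shuffle): [0 3 1 4 2 5]
After op 2 (cut(1)): [3 1 4 2 5 0]
After op 3 (reverse): [0 5 2 4 1 3]
After op 4 (out_shuffle): [0 4 5 1 2 3]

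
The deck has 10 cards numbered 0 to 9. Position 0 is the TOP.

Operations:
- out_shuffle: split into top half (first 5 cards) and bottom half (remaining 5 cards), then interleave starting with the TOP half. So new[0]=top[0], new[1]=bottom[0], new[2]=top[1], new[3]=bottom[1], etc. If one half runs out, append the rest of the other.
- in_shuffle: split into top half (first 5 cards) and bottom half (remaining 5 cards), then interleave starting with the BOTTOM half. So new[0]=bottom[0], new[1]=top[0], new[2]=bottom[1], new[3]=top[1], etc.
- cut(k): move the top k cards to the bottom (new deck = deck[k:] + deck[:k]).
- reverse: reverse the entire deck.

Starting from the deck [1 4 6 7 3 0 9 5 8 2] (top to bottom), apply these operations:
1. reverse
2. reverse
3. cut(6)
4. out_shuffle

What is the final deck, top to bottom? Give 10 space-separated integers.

After op 1 (reverse): [2 8 5 9 0 3 7 6 4 1]
After op 2 (reverse): [1 4 6 7 3 0 9 5 8 2]
After op 3 (cut(6)): [9 5 8 2 1 4 6 7 3 0]
After op 4 (out_shuffle): [9 4 5 6 8 7 2 3 1 0]

Answer: 9 4 5 6 8 7 2 3 1 0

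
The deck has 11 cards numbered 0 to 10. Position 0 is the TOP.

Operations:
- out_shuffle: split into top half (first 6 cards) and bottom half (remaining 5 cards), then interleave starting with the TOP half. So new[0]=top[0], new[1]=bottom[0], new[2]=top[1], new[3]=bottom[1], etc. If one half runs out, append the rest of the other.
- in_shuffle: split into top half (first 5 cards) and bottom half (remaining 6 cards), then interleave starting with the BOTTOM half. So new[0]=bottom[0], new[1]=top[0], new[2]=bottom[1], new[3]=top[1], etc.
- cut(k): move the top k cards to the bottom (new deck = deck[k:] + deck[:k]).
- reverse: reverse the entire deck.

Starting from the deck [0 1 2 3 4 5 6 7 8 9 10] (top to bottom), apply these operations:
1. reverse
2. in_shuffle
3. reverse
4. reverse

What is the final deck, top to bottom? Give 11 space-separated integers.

Answer: 5 10 4 9 3 8 2 7 1 6 0

Derivation:
After op 1 (reverse): [10 9 8 7 6 5 4 3 2 1 0]
After op 2 (in_shuffle): [5 10 4 9 3 8 2 7 1 6 0]
After op 3 (reverse): [0 6 1 7 2 8 3 9 4 10 5]
After op 4 (reverse): [5 10 4 9 3 8 2 7 1 6 0]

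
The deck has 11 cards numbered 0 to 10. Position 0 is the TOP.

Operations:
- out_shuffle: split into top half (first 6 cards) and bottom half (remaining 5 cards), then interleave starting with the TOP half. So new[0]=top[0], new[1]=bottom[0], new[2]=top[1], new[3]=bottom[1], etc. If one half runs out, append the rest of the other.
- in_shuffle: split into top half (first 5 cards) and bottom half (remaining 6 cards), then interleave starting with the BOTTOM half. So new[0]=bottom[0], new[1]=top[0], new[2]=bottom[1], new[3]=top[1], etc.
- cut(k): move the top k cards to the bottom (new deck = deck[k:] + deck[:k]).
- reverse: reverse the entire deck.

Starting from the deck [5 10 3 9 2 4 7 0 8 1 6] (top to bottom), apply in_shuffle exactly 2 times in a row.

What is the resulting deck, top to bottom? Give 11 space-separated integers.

Answer: 3 4 8 5 9 7 1 10 2 0 6

Derivation:
After op 1 (in_shuffle): [4 5 7 10 0 3 8 9 1 2 6]
After op 2 (in_shuffle): [3 4 8 5 9 7 1 10 2 0 6]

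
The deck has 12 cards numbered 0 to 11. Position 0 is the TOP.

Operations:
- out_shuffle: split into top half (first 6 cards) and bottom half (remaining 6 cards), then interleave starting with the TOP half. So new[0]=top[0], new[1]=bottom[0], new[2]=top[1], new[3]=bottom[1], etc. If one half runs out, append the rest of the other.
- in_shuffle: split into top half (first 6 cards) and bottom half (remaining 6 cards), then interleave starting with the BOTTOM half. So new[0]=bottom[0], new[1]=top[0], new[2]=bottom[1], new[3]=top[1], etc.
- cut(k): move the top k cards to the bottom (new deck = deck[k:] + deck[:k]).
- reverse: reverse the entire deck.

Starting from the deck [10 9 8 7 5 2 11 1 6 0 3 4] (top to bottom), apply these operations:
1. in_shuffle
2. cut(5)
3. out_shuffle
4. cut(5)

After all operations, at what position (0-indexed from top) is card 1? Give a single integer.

After op 1 (in_shuffle): [11 10 1 9 6 8 0 7 3 5 4 2]
After op 2 (cut(5)): [8 0 7 3 5 4 2 11 10 1 9 6]
After op 3 (out_shuffle): [8 2 0 11 7 10 3 1 5 9 4 6]
After op 4 (cut(5)): [10 3 1 5 9 4 6 8 2 0 11 7]
Card 1 is at position 2.

Answer: 2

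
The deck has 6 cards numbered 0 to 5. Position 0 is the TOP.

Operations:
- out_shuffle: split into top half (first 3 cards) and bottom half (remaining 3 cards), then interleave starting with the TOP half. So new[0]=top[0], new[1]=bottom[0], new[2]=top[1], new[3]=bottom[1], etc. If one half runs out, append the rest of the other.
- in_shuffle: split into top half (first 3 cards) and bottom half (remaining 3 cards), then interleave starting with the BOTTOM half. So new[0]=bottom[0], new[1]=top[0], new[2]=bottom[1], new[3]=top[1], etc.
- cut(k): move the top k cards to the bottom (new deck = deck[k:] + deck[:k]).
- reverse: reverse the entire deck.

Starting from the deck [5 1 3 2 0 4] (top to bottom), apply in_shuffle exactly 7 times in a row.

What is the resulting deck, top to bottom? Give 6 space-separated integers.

After op 1 (in_shuffle): [2 5 0 1 4 3]
After op 2 (in_shuffle): [1 2 4 5 3 0]
After op 3 (in_shuffle): [5 1 3 2 0 4]
After op 4 (in_shuffle): [2 5 0 1 4 3]
After op 5 (in_shuffle): [1 2 4 5 3 0]
After op 6 (in_shuffle): [5 1 3 2 0 4]
After op 7 (in_shuffle): [2 5 0 1 4 3]

Answer: 2 5 0 1 4 3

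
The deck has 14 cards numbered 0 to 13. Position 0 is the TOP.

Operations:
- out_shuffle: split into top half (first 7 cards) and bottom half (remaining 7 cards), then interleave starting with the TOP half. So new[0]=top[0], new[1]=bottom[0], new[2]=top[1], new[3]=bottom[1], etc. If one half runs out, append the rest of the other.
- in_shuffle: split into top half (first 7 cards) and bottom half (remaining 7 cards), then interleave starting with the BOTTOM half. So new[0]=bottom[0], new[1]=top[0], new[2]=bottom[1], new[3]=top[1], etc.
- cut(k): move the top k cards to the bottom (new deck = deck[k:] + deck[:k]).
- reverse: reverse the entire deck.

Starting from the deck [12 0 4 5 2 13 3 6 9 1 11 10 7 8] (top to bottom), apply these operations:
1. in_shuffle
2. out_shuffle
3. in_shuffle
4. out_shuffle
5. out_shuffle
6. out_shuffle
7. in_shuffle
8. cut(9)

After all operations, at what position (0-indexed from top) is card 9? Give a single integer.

After op 1 (in_shuffle): [6 12 9 0 1 4 11 5 10 2 7 13 8 3]
After op 2 (out_shuffle): [6 5 12 10 9 2 0 7 1 13 4 8 11 3]
After op 3 (in_shuffle): [7 6 1 5 13 12 4 10 8 9 11 2 3 0]
After op 4 (out_shuffle): [7 10 6 8 1 9 5 11 13 2 12 3 4 0]
After op 5 (out_shuffle): [7 11 10 13 6 2 8 12 1 3 9 4 5 0]
After op 6 (out_shuffle): [7 12 11 1 10 3 13 9 6 4 2 5 8 0]
After op 7 (in_shuffle): [9 7 6 12 4 11 2 1 5 10 8 3 0 13]
After op 8 (cut(9)): [10 8 3 0 13 9 7 6 12 4 11 2 1 5]
Card 9 is at position 5.

Answer: 5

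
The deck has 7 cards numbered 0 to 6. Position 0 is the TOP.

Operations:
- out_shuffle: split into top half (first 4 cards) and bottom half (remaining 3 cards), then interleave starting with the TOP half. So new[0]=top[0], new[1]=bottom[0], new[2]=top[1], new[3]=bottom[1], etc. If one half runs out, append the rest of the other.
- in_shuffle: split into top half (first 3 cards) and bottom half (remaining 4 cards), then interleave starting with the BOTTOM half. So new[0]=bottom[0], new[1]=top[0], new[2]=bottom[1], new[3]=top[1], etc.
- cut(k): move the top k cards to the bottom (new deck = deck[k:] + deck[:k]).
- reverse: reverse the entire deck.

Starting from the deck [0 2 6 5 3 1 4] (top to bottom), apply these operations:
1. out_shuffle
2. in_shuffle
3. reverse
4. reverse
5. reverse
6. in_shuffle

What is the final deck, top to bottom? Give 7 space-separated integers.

After op 1 (out_shuffle): [0 3 2 1 6 4 5]
After op 2 (in_shuffle): [1 0 6 3 4 2 5]
After op 3 (reverse): [5 2 4 3 6 0 1]
After op 4 (reverse): [1 0 6 3 4 2 5]
After op 5 (reverse): [5 2 4 3 6 0 1]
After op 6 (in_shuffle): [3 5 6 2 0 4 1]

Answer: 3 5 6 2 0 4 1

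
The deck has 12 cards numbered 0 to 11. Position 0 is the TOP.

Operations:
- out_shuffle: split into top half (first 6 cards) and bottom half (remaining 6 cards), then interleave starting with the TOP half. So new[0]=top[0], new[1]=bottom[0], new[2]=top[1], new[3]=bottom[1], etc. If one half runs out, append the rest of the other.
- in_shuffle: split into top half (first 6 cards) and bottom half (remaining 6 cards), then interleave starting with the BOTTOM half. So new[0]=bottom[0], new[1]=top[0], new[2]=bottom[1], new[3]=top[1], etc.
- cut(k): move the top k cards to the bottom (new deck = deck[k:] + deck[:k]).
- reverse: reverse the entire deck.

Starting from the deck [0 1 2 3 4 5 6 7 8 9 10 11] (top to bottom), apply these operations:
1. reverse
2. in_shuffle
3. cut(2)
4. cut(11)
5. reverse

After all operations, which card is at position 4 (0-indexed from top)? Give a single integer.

Answer: 1

Derivation:
After op 1 (reverse): [11 10 9 8 7 6 5 4 3 2 1 0]
After op 2 (in_shuffle): [5 11 4 10 3 9 2 8 1 7 0 6]
After op 3 (cut(2)): [4 10 3 9 2 8 1 7 0 6 5 11]
After op 4 (cut(11)): [11 4 10 3 9 2 8 1 7 0 6 5]
After op 5 (reverse): [5 6 0 7 1 8 2 9 3 10 4 11]
Position 4: card 1.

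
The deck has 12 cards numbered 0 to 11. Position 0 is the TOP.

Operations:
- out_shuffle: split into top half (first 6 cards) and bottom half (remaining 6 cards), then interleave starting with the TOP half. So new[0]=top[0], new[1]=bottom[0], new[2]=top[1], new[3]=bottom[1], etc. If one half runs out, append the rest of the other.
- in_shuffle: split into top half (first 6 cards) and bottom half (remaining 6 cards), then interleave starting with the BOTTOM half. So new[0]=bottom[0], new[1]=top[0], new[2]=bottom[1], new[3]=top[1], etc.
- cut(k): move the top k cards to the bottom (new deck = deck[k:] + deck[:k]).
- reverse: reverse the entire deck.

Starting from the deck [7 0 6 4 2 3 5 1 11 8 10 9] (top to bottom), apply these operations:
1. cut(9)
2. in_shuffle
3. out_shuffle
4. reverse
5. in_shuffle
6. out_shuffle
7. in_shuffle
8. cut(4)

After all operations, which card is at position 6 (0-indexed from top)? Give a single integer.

After op 1 (cut(9)): [8 10 9 7 0 6 4 2 3 5 1 11]
After op 2 (in_shuffle): [4 8 2 10 3 9 5 7 1 0 11 6]
After op 3 (out_shuffle): [4 5 8 7 2 1 10 0 3 11 9 6]
After op 4 (reverse): [6 9 11 3 0 10 1 2 7 8 5 4]
After op 5 (in_shuffle): [1 6 2 9 7 11 8 3 5 0 4 10]
After op 6 (out_shuffle): [1 8 6 3 2 5 9 0 7 4 11 10]
After op 7 (in_shuffle): [9 1 0 8 7 6 4 3 11 2 10 5]
After op 8 (cut(4)): [7 6 4 3 11 2 10 5 9 1 0 8]
Position 6: card 10.

Answer: 10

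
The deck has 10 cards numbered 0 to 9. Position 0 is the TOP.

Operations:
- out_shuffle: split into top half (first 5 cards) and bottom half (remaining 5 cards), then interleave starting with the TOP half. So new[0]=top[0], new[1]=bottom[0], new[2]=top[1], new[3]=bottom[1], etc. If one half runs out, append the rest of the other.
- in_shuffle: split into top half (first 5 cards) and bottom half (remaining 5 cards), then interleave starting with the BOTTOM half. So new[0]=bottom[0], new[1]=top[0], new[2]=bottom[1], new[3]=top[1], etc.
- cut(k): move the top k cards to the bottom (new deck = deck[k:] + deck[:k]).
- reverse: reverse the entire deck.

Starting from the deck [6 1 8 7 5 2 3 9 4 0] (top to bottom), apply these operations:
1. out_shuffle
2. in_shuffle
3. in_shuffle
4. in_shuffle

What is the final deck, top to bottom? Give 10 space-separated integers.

Answer: 7 1 0 9 2 5 8 6 4 3

Derivation:
After op 1 (out_shuffle): [6 2 1 3 8 9 7 4 5 0]
After op 2 (in_shuffle): [9 6 7 2 4 1 5 3 0 8]
After op 3 (in_shuffle): [1 9 5 6 3 7 0 2 8 4]
After op 4 (in_shuffle): [7 1 0 9 2 5 8 6 4 3]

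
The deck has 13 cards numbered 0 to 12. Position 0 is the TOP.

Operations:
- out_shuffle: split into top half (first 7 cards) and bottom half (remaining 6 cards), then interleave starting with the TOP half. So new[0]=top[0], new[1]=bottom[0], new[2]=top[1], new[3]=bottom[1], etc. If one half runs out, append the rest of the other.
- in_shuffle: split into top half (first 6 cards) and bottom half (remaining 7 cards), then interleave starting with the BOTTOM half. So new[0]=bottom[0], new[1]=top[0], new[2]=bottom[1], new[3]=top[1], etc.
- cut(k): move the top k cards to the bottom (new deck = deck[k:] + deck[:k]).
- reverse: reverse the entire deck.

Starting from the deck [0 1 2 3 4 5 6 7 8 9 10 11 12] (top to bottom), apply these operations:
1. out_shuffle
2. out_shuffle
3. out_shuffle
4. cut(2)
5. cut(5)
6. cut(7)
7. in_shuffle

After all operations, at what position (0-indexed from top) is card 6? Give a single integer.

Answer: 4

Derivation:
After op 1 (out_shuffle): [0 7 1 8 2 9 3 10 4 11 5 12 6]
After op 2 (out_shuffle): [0 10 7 4 1 11 8 5 2 12 9 6 3]
After op 3 (out_shuffle): [0 5 10 2 7 12 4 9 1 6 11 3 8]
After op 4 (cut(2)): [10 2 7 12 4 9 1 6 11 3 8 0 5]
After op 5 (cut(5)): [9 1 6 11 3 8 0 5 10 2 7 12 4]
After op 6 (cut(7)): [5 10 2 7 12 4 9 1 6 11 3 8 0]
After op 7 (in_shuffle): [9 5 1 10 6 2 11 7 3 12 8 4 0]
Card 6 is at position 4.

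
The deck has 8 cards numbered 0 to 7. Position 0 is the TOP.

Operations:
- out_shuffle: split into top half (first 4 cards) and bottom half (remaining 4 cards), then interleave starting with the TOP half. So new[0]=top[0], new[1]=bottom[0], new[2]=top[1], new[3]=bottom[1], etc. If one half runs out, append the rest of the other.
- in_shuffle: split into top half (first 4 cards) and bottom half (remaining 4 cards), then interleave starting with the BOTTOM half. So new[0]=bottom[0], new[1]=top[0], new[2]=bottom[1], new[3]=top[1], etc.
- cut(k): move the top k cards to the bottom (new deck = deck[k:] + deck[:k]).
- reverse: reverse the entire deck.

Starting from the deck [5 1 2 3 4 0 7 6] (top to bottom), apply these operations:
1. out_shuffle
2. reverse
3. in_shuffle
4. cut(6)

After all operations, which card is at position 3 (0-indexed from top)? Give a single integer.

Answer: 6

Derivation:
After op 1 (out_shuffle): [5 4 1 0 2 7 3 6]
After op 2 (reverse): [6 3 7 2 0 1 4 5]
After op 3 (in_shuffle): [0 6 1 3 4 7 5 2]
After op 4 (cut(6)): [5 2 0 6 1 3 4 7]
Position 3: card 6.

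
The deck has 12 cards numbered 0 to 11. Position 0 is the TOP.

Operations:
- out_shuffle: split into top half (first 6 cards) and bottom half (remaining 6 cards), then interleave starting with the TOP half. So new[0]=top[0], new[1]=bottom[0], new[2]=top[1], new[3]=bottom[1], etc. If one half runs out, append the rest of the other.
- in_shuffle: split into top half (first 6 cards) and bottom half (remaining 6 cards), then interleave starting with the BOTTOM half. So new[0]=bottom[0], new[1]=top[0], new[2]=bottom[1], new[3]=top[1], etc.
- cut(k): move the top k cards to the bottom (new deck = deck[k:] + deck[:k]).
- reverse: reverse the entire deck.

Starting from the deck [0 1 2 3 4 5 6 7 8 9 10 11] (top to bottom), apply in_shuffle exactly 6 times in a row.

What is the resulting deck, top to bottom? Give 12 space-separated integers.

Answer: 11 10 9 8 7 6 5 4 3 2 1 0

Derivation:
After op 1 (in_shuffle): [6 0 7 1 8 2 9 3 10 4 11 5]
After op 2 (in_shuffle): [9 6 3 0 10 7 4 1 11 8 5 2]
After op 3 (in_shuffle): [4 9 1 6 11 3 8 0 5 10 2 7]
After op 4 (in_shuffle): [8 4 0 9 5 1 10 6 2 11 7 3]
After op 5 (in_shuffle): [10 8 6 4 2 0 11 9 7 5 3 1]
After op 6 (in_shuffle): [11 10 9 8 7 6 5 4 3 2 1 0]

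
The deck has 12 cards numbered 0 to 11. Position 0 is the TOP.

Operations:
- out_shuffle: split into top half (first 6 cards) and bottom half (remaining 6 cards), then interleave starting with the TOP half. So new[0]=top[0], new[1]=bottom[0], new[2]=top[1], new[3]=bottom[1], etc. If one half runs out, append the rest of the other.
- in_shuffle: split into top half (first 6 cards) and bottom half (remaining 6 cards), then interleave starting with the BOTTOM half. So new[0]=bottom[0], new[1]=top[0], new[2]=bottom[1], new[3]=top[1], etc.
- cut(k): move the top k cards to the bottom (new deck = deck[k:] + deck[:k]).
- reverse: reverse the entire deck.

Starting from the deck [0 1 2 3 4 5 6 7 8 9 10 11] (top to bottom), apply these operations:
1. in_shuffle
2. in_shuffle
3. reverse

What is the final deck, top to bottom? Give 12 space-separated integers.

Answer: 2 5 8 11 1 4 7 10 0 3 6 9

Derivation:
After op 1 (in_shuffle): [6 0 7 1 8 2 9 3 10 4 11 5]
After op 2 (in_shuffle): [9 6 3 0 10 7 4 1 11 8 5 2]
After op 3 (reverse): [2 5 8 11 1 4 7 10 0 3 6 9]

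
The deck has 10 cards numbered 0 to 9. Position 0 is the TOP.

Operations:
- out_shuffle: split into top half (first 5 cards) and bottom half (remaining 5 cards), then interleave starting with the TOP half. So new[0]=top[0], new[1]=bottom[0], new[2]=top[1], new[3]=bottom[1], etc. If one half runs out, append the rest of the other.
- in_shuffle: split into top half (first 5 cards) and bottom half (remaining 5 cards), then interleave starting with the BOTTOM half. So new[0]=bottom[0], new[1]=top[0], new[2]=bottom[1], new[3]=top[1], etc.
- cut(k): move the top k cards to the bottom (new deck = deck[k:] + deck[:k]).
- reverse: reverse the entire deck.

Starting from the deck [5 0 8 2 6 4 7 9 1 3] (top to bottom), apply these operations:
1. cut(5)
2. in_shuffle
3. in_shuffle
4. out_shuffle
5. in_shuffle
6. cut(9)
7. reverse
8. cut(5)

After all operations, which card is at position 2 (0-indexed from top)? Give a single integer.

After op 1 (cut(5)): [4 7 9 1 3 5 0 8 2 6]
After op 2 (in_shuffle): [5 4 0 7 8 9 2 1 6 3]
After op 3 (in_shuffle): [9 5 2 4 1 0 6 7 3 8]
After op 4 (out_shuffle): [9 0 5 6 2 7 4 3 1 8]
After op 5 (in_shuffle): [7 9 4 0 3 5 1 6 8 2]
After op 6 (cut(9)): [2 7 9 4 0 3 5 1 6 8]
After op 7 (reverse): [8 6 1 5 3 0 4 9 7 2]
After op 8 (cut(5)): [0 4 9 7 2 8 6 1 5 3]
Position 2: card 9.

Answer: 9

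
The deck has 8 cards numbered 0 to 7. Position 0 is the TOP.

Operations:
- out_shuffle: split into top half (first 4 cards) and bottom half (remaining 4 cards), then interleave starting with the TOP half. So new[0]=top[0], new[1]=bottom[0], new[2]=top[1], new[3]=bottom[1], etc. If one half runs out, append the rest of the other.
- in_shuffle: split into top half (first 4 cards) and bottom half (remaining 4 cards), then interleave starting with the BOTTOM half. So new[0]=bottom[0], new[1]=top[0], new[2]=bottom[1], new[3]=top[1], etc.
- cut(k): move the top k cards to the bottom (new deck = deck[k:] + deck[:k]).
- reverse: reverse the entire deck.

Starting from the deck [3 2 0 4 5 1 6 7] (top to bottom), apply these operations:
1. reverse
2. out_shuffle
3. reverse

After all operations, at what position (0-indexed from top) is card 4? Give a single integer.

After op 1 (reverse): [7 6 1 5 4 0 2 3]
After op 2 (out_shuffle): [7 4 6 0 1 2 5 3]
After op 3 (reverse): [3 5 2 1 0 6 4 7]
Card 4 is at position 6.

Answer: 6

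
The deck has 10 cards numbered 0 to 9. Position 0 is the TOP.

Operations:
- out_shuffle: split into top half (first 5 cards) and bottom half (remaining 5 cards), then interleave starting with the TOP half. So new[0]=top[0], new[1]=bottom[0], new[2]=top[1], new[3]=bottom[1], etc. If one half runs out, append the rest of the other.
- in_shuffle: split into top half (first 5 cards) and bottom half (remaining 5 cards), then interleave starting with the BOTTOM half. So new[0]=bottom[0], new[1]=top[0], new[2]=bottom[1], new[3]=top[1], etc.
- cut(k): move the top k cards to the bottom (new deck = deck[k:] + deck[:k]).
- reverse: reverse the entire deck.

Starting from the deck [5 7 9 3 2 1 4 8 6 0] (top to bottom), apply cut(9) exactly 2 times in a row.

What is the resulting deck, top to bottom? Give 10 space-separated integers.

After op 1 (cut(9)): [0 5 7 9 3 2 1 4 8 6]
After op 2 (cut(9)): [6 0 5 7 9 3 2 1 4 8]

Answer: 6 0 5 7 9 3 2 1 4 8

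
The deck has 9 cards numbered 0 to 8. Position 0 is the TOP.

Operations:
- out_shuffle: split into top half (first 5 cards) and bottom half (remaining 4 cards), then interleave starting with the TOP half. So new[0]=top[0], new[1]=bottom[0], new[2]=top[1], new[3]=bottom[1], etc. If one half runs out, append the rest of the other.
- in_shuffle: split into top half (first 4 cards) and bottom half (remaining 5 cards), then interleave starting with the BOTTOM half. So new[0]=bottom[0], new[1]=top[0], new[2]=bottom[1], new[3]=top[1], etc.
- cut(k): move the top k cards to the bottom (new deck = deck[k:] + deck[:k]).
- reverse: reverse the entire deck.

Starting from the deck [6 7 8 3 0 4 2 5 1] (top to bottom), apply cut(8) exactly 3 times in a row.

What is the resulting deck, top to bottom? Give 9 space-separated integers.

After op 1 (cut(8)): [1 6 7 8 3 0 4 2 5]
After op 2 (cut(8)): [5 1 6 7 8 3 0 4 2]
After op 3 (cut(8)): [2 5 1 6 7 8 3 0 4]

Answer: 2 5 1 6 7 8 3 0 4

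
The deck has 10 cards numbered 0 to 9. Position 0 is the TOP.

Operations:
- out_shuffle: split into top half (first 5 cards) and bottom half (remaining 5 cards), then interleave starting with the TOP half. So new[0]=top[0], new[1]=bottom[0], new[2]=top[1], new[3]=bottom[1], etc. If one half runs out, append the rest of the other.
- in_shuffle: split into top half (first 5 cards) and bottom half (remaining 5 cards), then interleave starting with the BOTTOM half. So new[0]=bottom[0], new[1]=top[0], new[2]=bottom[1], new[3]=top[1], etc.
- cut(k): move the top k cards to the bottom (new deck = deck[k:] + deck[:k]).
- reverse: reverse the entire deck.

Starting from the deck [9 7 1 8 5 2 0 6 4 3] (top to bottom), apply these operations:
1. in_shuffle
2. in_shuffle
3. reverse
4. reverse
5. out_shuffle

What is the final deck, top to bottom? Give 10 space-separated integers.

Answer: 1 0 2 3 4 7 9 5 8 6

Derivation:
After op 1 (in_shuffle): [2 9 0 7 6 1 4 8 3 5]
After op 2 (in_shuffle): [1 2 4 9 8 0 3 7 5 6]
After op 3 (reverse): [6 5 7 3 0 8 9 4 2 1]
After op 4 (reverse): [1 2 4 9 8 0 3 7 5 6]
After op 5 (out_shuffle): [1 0 2 3 4 7 9 5 8 6]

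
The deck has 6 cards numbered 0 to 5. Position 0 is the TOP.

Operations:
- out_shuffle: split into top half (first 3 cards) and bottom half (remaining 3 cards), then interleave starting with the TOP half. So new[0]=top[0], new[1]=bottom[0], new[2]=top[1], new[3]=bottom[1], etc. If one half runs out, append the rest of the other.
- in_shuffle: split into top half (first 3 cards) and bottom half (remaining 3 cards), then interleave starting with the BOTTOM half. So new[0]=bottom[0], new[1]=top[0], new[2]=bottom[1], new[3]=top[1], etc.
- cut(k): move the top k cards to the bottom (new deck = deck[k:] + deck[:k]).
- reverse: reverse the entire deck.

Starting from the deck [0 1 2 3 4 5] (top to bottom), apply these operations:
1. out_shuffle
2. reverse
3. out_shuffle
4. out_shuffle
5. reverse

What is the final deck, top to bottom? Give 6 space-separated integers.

After op 1 (out_shuffle): [0 3 1 4 2 5]
After op 2 (reverse): [5 2 4 1 3 0]
After op 3 (out_shuffle): [5 1 2 3 4 0]
After op 4 (out_shuffle): [5 3 1 4 2 0]
After op 5 (reverse): [0 2 4 1 3 5]

Answer: 0 2 4 1 3 5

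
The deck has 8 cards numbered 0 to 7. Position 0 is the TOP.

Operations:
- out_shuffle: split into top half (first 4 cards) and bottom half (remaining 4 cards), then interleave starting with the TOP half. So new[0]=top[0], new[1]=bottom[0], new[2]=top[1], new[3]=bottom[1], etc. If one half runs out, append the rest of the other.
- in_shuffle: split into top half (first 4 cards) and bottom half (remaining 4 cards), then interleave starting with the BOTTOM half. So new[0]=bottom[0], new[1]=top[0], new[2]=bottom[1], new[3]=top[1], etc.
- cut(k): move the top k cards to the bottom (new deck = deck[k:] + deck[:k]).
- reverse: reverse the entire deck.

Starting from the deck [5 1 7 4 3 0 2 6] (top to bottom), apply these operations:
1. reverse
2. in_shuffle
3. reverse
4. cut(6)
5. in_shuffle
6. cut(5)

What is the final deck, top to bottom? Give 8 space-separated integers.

After op 1 (reverse): [6 2 0 3 4 7 1 5]
After op 2 (in_shuffle): [4 6 7 2 1 0 5 3]
After op 3 (reverse): [3 5 0 1 2 7 6 4]
After op 4 (cut(6)): [6 4 3 5 0 1 2 7]
After op 5 (in_shuffle): [0 6 1 4 2 3 7 5]
After op 6 (cut(5)): [3 7 5 0 6 1 4 2]

Answer: 3 7 5 0 6 1 4 2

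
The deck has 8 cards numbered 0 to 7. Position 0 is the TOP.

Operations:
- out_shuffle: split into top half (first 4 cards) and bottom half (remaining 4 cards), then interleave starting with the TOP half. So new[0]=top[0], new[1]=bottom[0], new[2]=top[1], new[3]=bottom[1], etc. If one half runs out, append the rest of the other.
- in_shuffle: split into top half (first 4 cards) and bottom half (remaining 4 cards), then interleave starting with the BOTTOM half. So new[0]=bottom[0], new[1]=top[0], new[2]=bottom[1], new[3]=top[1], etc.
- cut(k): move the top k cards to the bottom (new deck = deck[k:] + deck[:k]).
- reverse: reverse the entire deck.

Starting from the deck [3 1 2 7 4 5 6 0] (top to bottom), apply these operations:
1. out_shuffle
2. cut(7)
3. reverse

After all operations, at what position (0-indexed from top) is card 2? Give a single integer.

Answer: 2

Derivation:
After op 1 (out_shuffle): [3 4 1 5 2 6 7 0]
After op 2 (cut(7)): [0 3 4 1 5 2 6 7]
After op 3 (reverse): [7 6 2 5 1 4 3 0]
Card 2 is at position 2.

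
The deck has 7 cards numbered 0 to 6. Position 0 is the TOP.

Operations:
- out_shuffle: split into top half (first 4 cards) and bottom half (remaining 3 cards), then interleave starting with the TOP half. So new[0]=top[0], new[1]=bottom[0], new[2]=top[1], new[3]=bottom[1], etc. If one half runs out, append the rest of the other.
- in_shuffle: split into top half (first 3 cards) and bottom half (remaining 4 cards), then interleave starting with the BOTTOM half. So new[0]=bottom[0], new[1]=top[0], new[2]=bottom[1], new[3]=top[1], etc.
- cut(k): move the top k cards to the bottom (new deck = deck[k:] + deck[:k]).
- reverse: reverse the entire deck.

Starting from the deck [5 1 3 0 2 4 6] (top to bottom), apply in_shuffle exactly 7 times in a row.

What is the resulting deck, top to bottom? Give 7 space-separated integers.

After op 1 (in_shuffle): [0 5 2 1 4 3 6]
After op 2 (in_shuffle): [1 0 4 5 3 2 6]
After op 3 (in_shuffle): [5 1 3 0 2 4 6]
After op 4 (in_shuffle): [0 5 2 1 4 3 6]
After op 5 (in_shuffle): [1 0 4 5 3 2 6]
After op 6 (in_shuffle): [5 1 3 0 2 4 6]
After op 7 (in_shuffle): [0 5 2 1 4 3 6]

Answer: 0 5 2 1 4 3 6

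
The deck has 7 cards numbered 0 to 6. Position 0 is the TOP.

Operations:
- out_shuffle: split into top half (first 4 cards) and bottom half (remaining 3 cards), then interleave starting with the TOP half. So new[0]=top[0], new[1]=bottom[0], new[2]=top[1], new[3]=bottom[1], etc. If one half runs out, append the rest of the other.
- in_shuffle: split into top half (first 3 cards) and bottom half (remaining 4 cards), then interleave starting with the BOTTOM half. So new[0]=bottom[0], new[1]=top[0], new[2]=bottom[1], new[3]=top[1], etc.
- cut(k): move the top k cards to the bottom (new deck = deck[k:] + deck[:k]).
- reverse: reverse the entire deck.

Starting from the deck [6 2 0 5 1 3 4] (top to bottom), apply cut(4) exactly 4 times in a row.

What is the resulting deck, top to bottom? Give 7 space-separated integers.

After op 1 (cut(4)): [1 3 4 6 2 0 5]
After op 2 (cut(4)): [2 0 5 1 3 4 6]
After op 3 (cut(4)): [3 4 6 2 0 5 1]
After op 4 (cut(4)): [0 5 1 3 4 6 2]

Answer: 0 5 1 3 4 6 2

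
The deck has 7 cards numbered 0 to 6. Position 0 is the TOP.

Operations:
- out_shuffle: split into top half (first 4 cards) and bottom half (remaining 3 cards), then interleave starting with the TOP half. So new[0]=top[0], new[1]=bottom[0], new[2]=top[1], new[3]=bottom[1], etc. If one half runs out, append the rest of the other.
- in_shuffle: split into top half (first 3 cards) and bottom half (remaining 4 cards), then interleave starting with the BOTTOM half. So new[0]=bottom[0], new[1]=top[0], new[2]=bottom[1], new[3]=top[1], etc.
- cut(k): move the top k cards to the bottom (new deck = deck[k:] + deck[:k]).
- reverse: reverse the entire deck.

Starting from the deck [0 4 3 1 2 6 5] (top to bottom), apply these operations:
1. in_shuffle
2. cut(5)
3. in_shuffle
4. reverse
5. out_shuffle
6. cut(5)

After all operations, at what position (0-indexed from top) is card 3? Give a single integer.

After op 1 (in_shuffle): [1 0 2 4 6 3 5]
After op 2 (cut(5)): [3 5 1 0 2 4 6]
After op 3 (in_shuffle): [0 3 2 5 4 1 6]
After op 4 (reverse): [6 1 4 5 2 3 0]
After op 5 (out_shuffle): [6 2 1 3 4 0 5]
After op 6 (cut(5)): [0 5 6 2 1 3 4]
Card 3 is at position 5.

Answer: 5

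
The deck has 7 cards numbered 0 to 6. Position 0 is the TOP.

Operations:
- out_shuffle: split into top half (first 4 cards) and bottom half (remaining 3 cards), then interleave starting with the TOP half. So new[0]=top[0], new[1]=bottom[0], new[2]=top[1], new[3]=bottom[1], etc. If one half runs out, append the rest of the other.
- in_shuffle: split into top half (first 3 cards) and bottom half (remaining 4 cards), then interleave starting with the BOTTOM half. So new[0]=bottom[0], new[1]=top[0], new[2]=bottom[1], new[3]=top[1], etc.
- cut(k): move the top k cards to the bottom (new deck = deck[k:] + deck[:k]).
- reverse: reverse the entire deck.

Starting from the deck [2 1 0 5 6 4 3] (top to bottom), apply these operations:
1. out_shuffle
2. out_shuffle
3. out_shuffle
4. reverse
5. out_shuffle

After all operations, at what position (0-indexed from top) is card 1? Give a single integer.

After op 1 (out_shuffle): [2 6 1 4 0 3 5]
After op 2 (out_shuffle): [2 0 6 3 1 5 4]
After op 3 (out_shuffle): [2 1 0 5 6 4 3]
After op 4 (reverse): [3 4 6 5 0 1 2]
After op 5 (out_shuffle): [3 0 4 1 6 2 5]
Card 1 is at position 3.

Answer: 3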